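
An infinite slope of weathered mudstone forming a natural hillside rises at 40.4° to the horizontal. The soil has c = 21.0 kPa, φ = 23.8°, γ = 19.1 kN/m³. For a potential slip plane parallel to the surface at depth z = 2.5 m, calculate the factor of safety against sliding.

FS = 1.41

For an infinite slope with a slip plane parallel to the surface (no pore pressure): FS = [c + γz cos²β tanφ] / [γz sinβ cosβ].
γz = 19.1·2.5 = 47.75 kN/m²
Numerator = 21.0 + 47.75·cos²40.4°·tan23.8° = 21.0 + 47.75·0.5799·0.4411 = 33.214 kPa
Denominator = 47.75·sin40.4°·cos40.4° = 47.75·0.6481·0.7615 = 23.568 kPa
FS = 33.214 / 23.568 = 1.409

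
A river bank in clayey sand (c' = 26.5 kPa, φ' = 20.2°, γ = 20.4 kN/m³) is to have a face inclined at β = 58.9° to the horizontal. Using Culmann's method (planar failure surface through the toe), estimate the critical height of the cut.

Culmann's analysis gives the critical failure plane at α_cr = (β + φ')/2 = (58.9 + 20.2)/2 = 39.5°, and the critical height
H_c = (4c'/γ) · sinβ cosφ' / [1 − cos(β − φ')]
    = (4·26.5/20.4) · sin58.9°·cos20.2° / [1 − cos(38.7°)]
    = 5.196 · 0.8563·0.9385 / [1 − 0.7804]
    = 5.196 · 0.8036 / 0.2196
    = 19.02 m

H_c = 19.02 m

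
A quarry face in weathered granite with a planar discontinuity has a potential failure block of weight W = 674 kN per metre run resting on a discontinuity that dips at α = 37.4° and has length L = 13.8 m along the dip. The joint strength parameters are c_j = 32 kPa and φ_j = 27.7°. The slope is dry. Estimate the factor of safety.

FS = 1.77

Resolving the block weight along and normal to the plane and applying the Mohr–Coulomb strength on the joint:
N' = W cosα = 674·cos37.4° = 535.4 kN/m
Driving force T = W sinα = 674·sin37.4° = 409.4 kN/m
Resisting force R = c_j·L + N'·tanφ_j = 32·13.8 + 535.4·tan27.7° = 441.6 + 281.1 = 722.7 kN/m
FS = R / T = 722.7 / 409.4 = 1.765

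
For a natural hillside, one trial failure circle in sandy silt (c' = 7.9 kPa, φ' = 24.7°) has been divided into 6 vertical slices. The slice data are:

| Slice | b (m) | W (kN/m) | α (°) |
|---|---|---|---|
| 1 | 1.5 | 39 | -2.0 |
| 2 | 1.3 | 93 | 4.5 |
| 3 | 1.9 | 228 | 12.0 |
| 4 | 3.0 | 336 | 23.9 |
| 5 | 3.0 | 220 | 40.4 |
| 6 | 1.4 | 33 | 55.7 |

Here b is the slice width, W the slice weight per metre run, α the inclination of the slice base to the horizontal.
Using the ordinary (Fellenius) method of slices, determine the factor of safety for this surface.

FS = 1.40

Ordinary method of slices: FS = Σ[c'·Δl_i + (W_i cosα_i)·tanφ'] / Σ W_i sinα_i, with Δl_i = b_i / cosα_i.
Slice 1: Δl = 1.5/cos(-2.0°) = 1.501 m; N'_1 = 39·cos(-2.0°) = 39.0; c'Δl = 11.86; W sinα = -1.4
Slice 2: Δl = 1.3/cos4.5° = 1.304 m; N'_2 = 93·cos4.5° = 92.7; c'Δl = 10.30; W sinα = 7.3
Slice 3: Δl = 1.9/cos12.0° = 1.942 m; N'_3 = 228·cos12.0° = 223.0; c'Δl = 15.35; W sinα = 47.4
Slice 4: Δl = 3.0/cos23.9° = 3.281 m; N'_4 = 336·cos23.9° = 307.2; c'Δl = 25.92; W sinα = 136.1
Slice 5: Δl = 3.0/cos40.4° = 3.939 m; N'_5 = 220·cos40.4° = 167.5; c'Δl = 31.12; W sinα = 142.6
Slice 6: Δl = 1.4/cos55.7° = 2.484 m; N'_6 = 33·cos55.7° = 18.6; c'Δl = 19.63; W sinα = 27.3
Σc'Δl = 114.2 kN/m; ΣN' = 848.0 kN/m; ΣW sinα = 359.3 kN/m
Resisting = 114.2 + 848.0·tan24.7° = 114.2 + 390.1 = 504.2 kN/m
FS = 504.2 / 359.3 = 1.403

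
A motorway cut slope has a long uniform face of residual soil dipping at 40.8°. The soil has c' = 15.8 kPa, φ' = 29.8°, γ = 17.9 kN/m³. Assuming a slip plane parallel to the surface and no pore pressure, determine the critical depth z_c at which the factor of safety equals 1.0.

z_c = 5.30 m

Setting FS = 1.00 in FS = [c' + γz cos²β tanφ'] / [γz sinβ cosβ] and solving for z:
z = c' / [γ cosβ (FS·sinβ − cosβ·tanφ')]
  = 15.8 / [17.9·cos40.8°·(1.00·sin40.8° − cos40.8°·tan29.8°)]
  = 15.8 / [17.9·0.7570·(1.00·0.6534 − 0.7570·0.5727)]
  = 15.8 / 2.9795 = 5.303 m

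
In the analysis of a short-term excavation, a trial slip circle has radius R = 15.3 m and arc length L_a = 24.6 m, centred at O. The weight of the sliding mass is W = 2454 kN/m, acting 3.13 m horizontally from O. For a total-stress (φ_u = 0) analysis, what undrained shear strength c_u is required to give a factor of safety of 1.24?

c_u = 25.3 kPa

FS = c_u·L_a·R / (W·d), so c_u = FS·W·d / (L_a·R).
c_u = 1.24·2454·3.13 / (24.60·15.3) = 9524.5 / 376.38 = 25.31 kPa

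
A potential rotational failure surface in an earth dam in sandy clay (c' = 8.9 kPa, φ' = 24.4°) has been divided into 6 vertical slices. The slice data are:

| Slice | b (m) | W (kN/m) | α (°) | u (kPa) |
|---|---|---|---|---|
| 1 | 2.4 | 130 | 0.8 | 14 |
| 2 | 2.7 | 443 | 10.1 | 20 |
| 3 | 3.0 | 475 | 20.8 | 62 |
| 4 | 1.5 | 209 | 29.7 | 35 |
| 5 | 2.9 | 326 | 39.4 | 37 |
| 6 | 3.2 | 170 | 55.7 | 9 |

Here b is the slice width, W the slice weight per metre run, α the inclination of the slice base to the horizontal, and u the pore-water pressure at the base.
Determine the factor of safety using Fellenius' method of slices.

FS = 0.90

Ordinary method of slices: FS = Σ[c'·Δl_i + (W_i cosα_i − u_i·Δl_i)·tanφ'] / Σ W_i sinα_i, with Δl_i = b_i / cosα_i.
Slice 1: Δl = 2.4/cos0.8° = 2.400 m; N'_1 = 130·cos0.8° − 14·2.400 = 96.4; c'Δl = 21.36; W sinα = 1.8
Slice 2: Δl = 2.7/cos10.1° = 2.743 m; N'_2 = 443·cos10.1° − 20·2.743 = 381.3; c'Δl = 24.41; W sinα = 77.7
Slice 3: Δl = 3.0/cos20.8° = 3.209 m; N'_3 = 475·cos20.8° − 62·3.209 = 245.1; c'Δl = 28.56; W sinα = 168.7
Slice 4: Δl = 1.5/cos29.7° = 1.727 m; N'_4 = 209·cos29.7° − 35·1.727 = 121.1; c'Δl = 15.37; W sinα = 103.6
Slice 5: Δl = 2.9/cos39.4° = 3.753 m; N'_5 = 326·cos39.4° − 37·3.753 = 113.1; c'Δl = 33.40; W sinα = 206.9
Slice 6: Δl = 3.2/cos55.7° = 5.679 m; N'_6 = 170·cos55.7° − 9·5.679 = 44.7; c'Δl = 50.54; W sinα = 140.4
Σc'Δl = 173.6 kN/m; ΣN' = 1001.6 kN/m; ΣW sinα = 699.1 kN/m
Resisting = 173.6 + 1001.6·tan24.4° = 173.6 + 454.3 = 628.0 kN/m
FS = 628.0 / 699.1 = 0.898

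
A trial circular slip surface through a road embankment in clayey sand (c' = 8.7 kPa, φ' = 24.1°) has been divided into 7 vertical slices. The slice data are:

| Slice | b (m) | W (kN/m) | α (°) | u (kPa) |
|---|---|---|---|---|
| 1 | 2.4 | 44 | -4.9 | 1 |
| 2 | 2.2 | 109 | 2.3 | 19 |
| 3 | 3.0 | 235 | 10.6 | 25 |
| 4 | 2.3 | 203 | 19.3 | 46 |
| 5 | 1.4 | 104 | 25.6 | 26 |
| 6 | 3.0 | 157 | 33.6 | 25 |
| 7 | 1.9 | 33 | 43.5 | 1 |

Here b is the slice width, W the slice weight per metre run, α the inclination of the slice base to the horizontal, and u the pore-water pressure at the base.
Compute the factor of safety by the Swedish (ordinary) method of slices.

FS = 1.36

Ordinary method of slices: FS = Σ[c'·Δl_i + (W_i cosα_i − u_i·Δl_i)·tanφ'] / Σ W_i sinα_i, with Δl_i = b_i / cosα_i.
Slice 1: Δl = 2.4/cos(-4.9°) = 2.409 m; N'_1 = 44·cos(-4.9°) − 1·2.409 = 41.4; c'Δl = 20.96; W sinα = -3.8
Slice 2: Δl = 2.2/cos2.3° = 2.202 m; N'_2 = 109·cos2.3° − 19·2.202 = 67.1; c'Δl = 19.16; W sinα = 4.4
Slice 3: Δl = 3.0/cos10.6° = 3.052 m; N'_3 = 235·cos10.6° − 25·3.052 = 154.7; c'Δl = 26.55; W sinα = 43.2
Slice 4: Δl = 2.3/cos19.3° = 2.437 m; N'_4 = 203·cos19.3° − 46·2.437 = 79.5; c'Δl = 21.20; W sinα = 67.1
Slice 5: Δl = 1.4/cos25.6° = 1.552 m; N'_5 = 104·cos25.6° − 26·1.552 = 53.4; c'Δl = 13.51; W sinα = 44.9
Slice 6: Δl = 3.0/cos33.6° = 3.602 m; N'_6 = 157·cos33.6° − 25·3.602 = 40.7; c'Δl = 31.34; W sinα = 86.9
Slice 7: Δl = 1.9/cos43.5° = 2.619 m; N'_7 = 33·cos43.5° − 1·2.619 = 21.3; c'Δl = 22.79; W sinα = 22.7
Σc'Δl = 155.5 kN/m; ΣN' = 458.2 kN/m; ΣW sinα = 265.5 kN/m
Resisting = 155.5 + 458.2·tan24.1° = 155.5 + 204.9 = 360.4 kN/m
FS = 360.4 / 265.5 = 1.358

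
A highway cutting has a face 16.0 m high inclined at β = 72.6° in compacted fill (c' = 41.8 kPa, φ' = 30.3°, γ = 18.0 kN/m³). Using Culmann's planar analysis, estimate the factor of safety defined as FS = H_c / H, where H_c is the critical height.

H_c = (4c'/γ) · sinβ cosφ' / [1 − cos(β − φ')]
    = (4·41.8/18.0) · sin72.6°·cos30.3° / [1 − cos42.3°]
    = 9.289 · 0.8239 / 0.2604 = 29.39 m
FS = H_c / H = 29.39 / 16.0 = 1.837

FS = 1.84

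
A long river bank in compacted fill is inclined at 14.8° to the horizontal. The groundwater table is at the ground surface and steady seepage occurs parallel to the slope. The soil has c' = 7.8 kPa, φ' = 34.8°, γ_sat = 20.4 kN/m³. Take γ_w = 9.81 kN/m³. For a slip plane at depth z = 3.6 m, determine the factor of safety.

FS = 1.80

With seepage parallel to the slope and the water table at the surface, the effective normal stress on the slip plane uses the buoyant unit weight γ' = γ_sat − γ_w while the driving shear stress uses γ_sat:
FS = [c' + γ' z cos²β tanφ'] / [γ_sat z sinβ cosβ]
γ' = 20.4 − 9.81 = 10.59 kN/m³
Numerator = 7.8 + 10.59·3.6·cos²14.8°·tan34.8° = 7.8 + 10.59·3.6·0.9347·0.6950 = 32.568 kPa
Denominator = 20.4·3.6·sin14.8°·cos14.8° = 20.4·3.6·0.2554·0.9668 = 18.138 kPa
FS = 32.568 / 18.138 = 1.796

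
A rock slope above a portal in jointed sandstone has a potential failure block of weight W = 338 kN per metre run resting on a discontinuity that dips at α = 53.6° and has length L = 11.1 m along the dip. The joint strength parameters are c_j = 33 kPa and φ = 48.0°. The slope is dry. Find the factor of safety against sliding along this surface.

FS = 2.17

Resolving the block weight along and normal to the plane and applying the Mohr–Coulomb strength on the joint:
N' = W cosα = 338·cos53.6° = 200.6 kN/m
Driving force T = W sinα = 338·sin53.6° = 272.1 kN/m
Resisting force R = c_j·L + N'·tanφ = 33·11.1 + 200.6·tan48.0° = 366.3 + 222.8 = 589.1 kN/m
FS = R / T = 589.1 / 272.1 = 2.165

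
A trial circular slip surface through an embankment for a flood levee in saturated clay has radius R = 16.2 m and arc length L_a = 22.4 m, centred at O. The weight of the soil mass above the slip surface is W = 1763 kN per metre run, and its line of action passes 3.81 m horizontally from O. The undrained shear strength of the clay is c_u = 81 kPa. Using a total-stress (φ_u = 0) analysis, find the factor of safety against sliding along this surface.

Taking moments about the centre O, the resisting moment is provided by the undrained shear strength acting along the arc:
M_R = c_u·L_a·R = 81·22.40·16.2 = 29393.3 kN·m/m
M_D = W·d = 1763·3.81 = 6717.0 kN·m/m
FS = M_R / M_D = 29393.3 / 6717.0 = 4.376

FS = 4.38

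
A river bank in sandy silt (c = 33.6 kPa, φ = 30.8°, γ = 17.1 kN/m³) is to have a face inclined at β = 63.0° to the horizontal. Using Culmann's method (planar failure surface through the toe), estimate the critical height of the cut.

Culmann's analysis gives the critical failure plane at α_cr = (β + φ)/2 = (63.0 + 30.8)/2 = 46.9°, and the critical height
H_c = (4c/γ) · sinβ cosφ / [1 − cos(β − φ)]
    = (4·33.6/17.1) · sin63.0°·cos30.8° / [1 − cos(32.2°)]
    = 7.860 · 0.8910·0.8590 / [1 − 0.8462]
    = 7.860 · 0.7653 / 0.1538
    = 39.11 m

H_c = 39.11 m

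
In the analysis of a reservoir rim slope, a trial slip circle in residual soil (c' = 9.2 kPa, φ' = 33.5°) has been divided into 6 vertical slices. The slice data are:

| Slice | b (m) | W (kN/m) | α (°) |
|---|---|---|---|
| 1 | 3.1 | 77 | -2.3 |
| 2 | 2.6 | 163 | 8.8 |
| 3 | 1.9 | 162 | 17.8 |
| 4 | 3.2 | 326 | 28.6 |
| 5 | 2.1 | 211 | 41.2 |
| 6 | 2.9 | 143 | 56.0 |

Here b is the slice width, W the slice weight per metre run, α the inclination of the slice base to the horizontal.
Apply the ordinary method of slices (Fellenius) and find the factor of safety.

Ordinary method of slices: FS = Σ[c'·Δl_i + (W_i cosα_i)·tanφ'] / Σ W_i sinα_i, with Δl_i = b_i / cosα_i.
Slice 1: Δl = 3.1/cos(-2.3°) = 3.102 m; N'_1 = 77·cos(-2.3°) = 76.9; c'Δl = 28.54; W sinα = -3.1
Slice 2: Δl = 2.6/cos8.8° = 2.631 m; N'_2 = 163·cos8.8° = 161.1; c'Δl = 24.20; W sinα = 24.9
Slice 3: Δl = 1.9/cos17.8° = 1.996 m; N'_3 = 162·cos17.8° = 154.2; c'Δl = 18.36; W sinα = 49.5
Slice 4: Δl = 3.2/cos28.6° = 3.645 m; N'_4 = 326·cos28.6° = 286.2; c'Δl = 33.53; W sinα = 156.1
Slice 5: Δl = 2.1/cos41.2° = 2.791 m; N'_5 = 211·cos41.2° = 158.8; c'Δl = 25.68; W sinα = 139.0
Slice 6: Δl = 2.9/cos56.0° = 5.186 m; N'_6 = 143·cos56.0° = 80.0; c'Δl = 47.71; W sinα = 118.6
Σc'Δl = 178.0 kN/m; ΣN' = 917.2 kN/m; ΣW sinα = 485.0 kN/m
Resisting = 178.0 + 917.2·tan33.5° = 178.0 + 607.1 = 785.1 kN/m
FS = 785.1 / 485.0 = 1.619

FS = 1.62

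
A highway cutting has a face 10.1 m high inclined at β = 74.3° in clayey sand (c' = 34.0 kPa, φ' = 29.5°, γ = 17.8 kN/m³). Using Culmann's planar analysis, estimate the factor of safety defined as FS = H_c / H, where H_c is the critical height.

FS = 2.18

H_c = (4c'/γ) · sinβ cosφ' / [1 − cos(β − φ')]
    = (4·34.0/17.8) · sin74.3°·cos29.5° / [1 − cos44.8°]
    = 7.640 · 0.8379 / 0.2904 = 22.04 m
FS = H_c / H = 22.04 / 10.1 = 2.182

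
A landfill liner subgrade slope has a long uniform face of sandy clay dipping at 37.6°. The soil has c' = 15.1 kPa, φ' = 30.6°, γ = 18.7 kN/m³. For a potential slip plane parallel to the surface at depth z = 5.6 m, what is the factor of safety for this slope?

FS = 1.07

For an infinite slope with a slip plane parallel to the surface (no pore pressure): FS = [c' + γz cos²β tanφ'] / [γz sinβ cosβ].
γz = 18.7·5.6 = 104.72 kN/m²
Numerator = 15.1 + 104.72·cos²37.6°·tan30.6° = 15.1 + 104.72·0.6277·0.5914 = 53.976 kPa
Denominator = 104.72·sin37.6°·cos37.6° = 104.72·0.6101·0.7923 = 50.623 kPa
FS = 53.976 / 50.623 = 1.066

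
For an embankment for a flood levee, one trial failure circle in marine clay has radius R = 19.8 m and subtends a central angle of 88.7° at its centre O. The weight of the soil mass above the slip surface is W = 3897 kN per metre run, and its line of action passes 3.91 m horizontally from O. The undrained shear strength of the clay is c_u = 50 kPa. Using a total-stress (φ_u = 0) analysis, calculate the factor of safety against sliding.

Taking moments about the centre O, the resisting moment is provided by the undrained shear strength acting along the arc:
Arc length L_a = R·θ = 19.8·(88.7°·π/180) = 19.8·1.5481 = 30.65 m
M_R = c_u·L_a·R = 50·30.65·19.8 = 30346.0 kN·m/m
M_D = W·d = 3897·3.91 = 15237.3 kN·m/m
FS = M_R / M_D = 30346.0 / 15237.3 = 1.992

FS = 1.99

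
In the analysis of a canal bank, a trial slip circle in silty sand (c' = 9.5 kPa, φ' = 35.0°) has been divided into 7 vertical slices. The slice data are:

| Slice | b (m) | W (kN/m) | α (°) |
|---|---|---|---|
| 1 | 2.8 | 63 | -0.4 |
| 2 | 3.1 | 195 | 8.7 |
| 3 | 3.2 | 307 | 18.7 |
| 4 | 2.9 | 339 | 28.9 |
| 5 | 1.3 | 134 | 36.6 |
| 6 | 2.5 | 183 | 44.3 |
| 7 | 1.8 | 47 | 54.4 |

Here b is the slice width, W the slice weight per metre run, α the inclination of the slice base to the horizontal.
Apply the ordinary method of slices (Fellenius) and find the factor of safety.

Ordinary method of slices: FS = Σ[c'·Δl_i + (W_i cosα_i)·tanφ'] / Σ W_i sinα_i, with Δl_i = b_i / cosα_i.
Slice 1: Δl = 2.8/cos(-0.4°) = 2.800 m; N'_1 = 63·cos(-0.4°) = 63.0; c'Δl = 26.60; W sinα = -0.4
Slice 2: Δl = 3.1/cos8.7° = 3.136 m; N'_2 = 195·cos8.7° = 192.8; c'Δl = 29.79; W sinα = 29.5
Slice 3: Δl = 3.2/cos18.7° = 3.378 m; N'_3 = 307·cos18.7° = 290.8; c'Δl = 32.09; W sinα = 98.4
Slice 4: Δl = 2.9/cos28.9° = 3.313 m; N'_4 = 339·cos28.9° = 296.8; c'Δl = 31.47; W sinα = 163.8
Slice 5: Δl = 1.3/cos36.6° = 1.619 m; N'_5 = 134·cos36.6° = 107.6; c'Δl = 15.38; W sinα = 79.9
Slice 6: Δl = 2.5/cos44.3° = 3.493 m; N'_6 = 183·cos44.3° = 131.0; c'Δl = 33.18; W sinα = 127.8
Slice 7: Δl = 1.8/cos54.4° = 3.092 m; N'_7 = 47·cos54.4° = 27.4; c'Δl = 29.38; W sinα = 38.2
Σc'Δl = 197.9 kN/m; ΣN' = 1109.2 kN/m; ΣW sinα = 537.2 kN/m
Resisting = 197.9 + 1109.2·tan35.0° = 197.9 + 776.7 = 974.6 kN/m
FS = 974.6 / 537.2 = 1.814

FS = 1.81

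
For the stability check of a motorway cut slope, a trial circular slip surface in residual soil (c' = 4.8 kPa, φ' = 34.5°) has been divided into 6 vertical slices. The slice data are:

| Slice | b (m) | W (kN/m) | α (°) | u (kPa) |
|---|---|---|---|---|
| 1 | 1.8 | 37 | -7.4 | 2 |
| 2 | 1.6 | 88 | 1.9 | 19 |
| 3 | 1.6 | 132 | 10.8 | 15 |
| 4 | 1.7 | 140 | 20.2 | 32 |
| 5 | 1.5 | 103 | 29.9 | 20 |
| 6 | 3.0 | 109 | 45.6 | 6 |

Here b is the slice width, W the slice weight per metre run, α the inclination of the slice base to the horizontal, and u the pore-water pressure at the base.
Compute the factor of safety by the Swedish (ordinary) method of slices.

Ordinary method of slices: FS = Σ[c'·Δl_i + (W_i cosα_i − u_i·Δl_i)·tanφ'] / Σ W_i sinα_i, with Δl_i = b_i / cosα_i.
Slice 1: Δl = 1.8/cos(-7.4°) = 1.815 m; N'_1 = 37·cos(-7.4°) − 2·1.815 = 33.1; c'Δl = 8.71; W sinα = -4.8
Slice 2: Δl = 1.6/cos1.9° = 1.601 m; N'_2 = 88·cos1.9° − 19·1.601 = 57.5; c'Δl = 7.68; W sinα = 2.9
Slice 3: Δl = 1.6/cos10.8° = 1.629 m; N'_3 = 132·cos10.8° − 15·1.629 = 105.2; c'Δl = 7.82; W sinα = 24.7
Slice 4: Δl = 1.7/cos20.2° = 1.811 m; N'_4 = 140·cos20.2° − 32·1.811 = 73.4; c'Δl = 8.69; W sinα = 48.3
Slice 5: Δl = 1.5/cos29.9° = 1.730 m; N'_5 = 103·cos29.9° − 20·1.730 = 54.7; c'Δl = 8.31; W sinα = 51.3
Slice 6: Δl = 3.0/cos45.6° = 4.288 m; N'_6 = 109·cos45.6° − 6·4.288 = 50.5; c'Δl = 20.58; W sinα = 77.9
Σc'Δl = 61.8 kN/m; ΣN' = 374.5 kN/m; ΣW sinα = 200.5 kN/m
Resisting = 61.8 + 374.5·tan34.5° = 61.8 + 257.4 = 319.2 kN/m
FS = 319.2 / 200.5 = 1.592

FS = 1.59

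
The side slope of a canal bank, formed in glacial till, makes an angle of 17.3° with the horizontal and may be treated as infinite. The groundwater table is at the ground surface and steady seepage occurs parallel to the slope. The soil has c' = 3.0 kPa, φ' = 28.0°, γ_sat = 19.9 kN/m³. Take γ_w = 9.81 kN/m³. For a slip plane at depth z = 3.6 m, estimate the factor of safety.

FS = 1.01

With seepage parallel to the slope and the water table at the surface, the effective normal stress on the slip plane uses the buoyant unit weight γ' = γ_sat − γ_w while the driving shear stress uses γ_sat:
FS = [c' + γ' z cos²β tanφ'] / [γ_sat z sinβ cosβ]
γ' = 19.9 − 9.81 = 10.09 kN/m³
Numerator = 3.0 + 10.09·3.6·cos²17.3°·tan28.0° = 3.0 + 10.09·3.6·0.9116·0.5317 = 20.606 kPa
Denominator = 19.9·3.6·sin17.3°·cos17.3° = 19.9·3.6·0.2974·0.9548 = 20.340 kPa
FS = 20.606 / 20.340 = 1.013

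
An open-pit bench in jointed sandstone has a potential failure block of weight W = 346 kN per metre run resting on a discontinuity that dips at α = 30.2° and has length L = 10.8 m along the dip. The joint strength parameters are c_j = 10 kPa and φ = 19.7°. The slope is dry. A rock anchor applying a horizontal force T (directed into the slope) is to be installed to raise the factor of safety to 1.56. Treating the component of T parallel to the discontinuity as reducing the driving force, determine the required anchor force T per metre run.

T = 37 kN/m

Resolving forces along and normal to the sliding plane, with the horizontal anchor force T adding T·sinα to the effective normal force and T·cosα acting up the plane against the driving force:
FS = [c_jL + (W cosα + T sinα) tanφ] / [W sinα − T cosα]
Without the anchor: N' = 299.0 kN/m, driving T_d = 174.0 kN/m, resisting R = 10·10.8 + 299.0·tan19.7° = 215.1 kN/m, FS = 1.24.
Setting FS = 1.56 and solving for T:
1.56·(174.0 − T cos30.2°) = 215.1 + T sin30.2°·tan19.7°
T·(sin30.2°·tan19.7° + 1.56·cos30.2°) = 1.56·174.0 − 215.1
T·(0.5030·0.3581 + 1.56·0.8643) = 271.5 − 215.1 = 56.4
T·1.5284 = 56.4
T = 36.9 kN/m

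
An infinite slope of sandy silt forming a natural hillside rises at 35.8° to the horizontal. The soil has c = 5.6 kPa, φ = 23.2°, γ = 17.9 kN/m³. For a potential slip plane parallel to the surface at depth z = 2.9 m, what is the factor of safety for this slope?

FS = 0.82

For an infinite slope with a slip plane parallel to the surface (no pore pressure): FS = [c + γz cos²β tanφ] / [γz sinβ cosβ].
γz = 17.9·2.9 = 51.91 kN/m²
Numerator = 5.6 + 51.91·cos²35.8°·tan23.2° = 5.6 + 51.91·0.6578·0.4286 = 20.236 kPa
Denominator = 51.91·sin35.8°·cos35.8° = 51.91·0.5850·0.8111 = 24.628 kPa
FS = 20.236 / 24.628 = 0.822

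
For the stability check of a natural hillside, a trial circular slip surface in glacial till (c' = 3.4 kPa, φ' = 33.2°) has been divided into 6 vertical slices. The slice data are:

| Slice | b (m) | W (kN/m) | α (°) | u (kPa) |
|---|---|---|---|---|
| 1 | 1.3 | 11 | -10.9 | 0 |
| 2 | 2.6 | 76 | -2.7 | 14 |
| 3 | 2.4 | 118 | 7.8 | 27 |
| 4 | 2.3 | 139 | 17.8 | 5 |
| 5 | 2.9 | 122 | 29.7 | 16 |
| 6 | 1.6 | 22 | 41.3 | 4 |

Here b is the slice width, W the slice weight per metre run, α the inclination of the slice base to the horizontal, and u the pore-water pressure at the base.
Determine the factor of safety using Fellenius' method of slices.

Ordinary method of slices: FS = Σ[c'·Δl_i + (W_i cosα_i − u_i·Δl_i)·tanφ'] / Σ W_i sinα_i, with Δl_i = b_i / cosα_i.
Slice 1: Δl = 1.3/cos(-10.9°) = 1.324 m; N'_1 = 11·cos(-10.9°) − 0·1.324 = 10.8; c'Δl = 4.50; W sinα = -2.1
Slice 2: Δl = 2.6/cos(-2.7°) = 2.603 m; N'_2 = 76·cos(-2.7°) − 14·2.603 = 39.5; c'Δl = 8.85; W sinα = -3.6
Slice 3: Δl = 2.4/cos7.8° = 2.422 m; N'_3 = 118·cos7.8° − 27·2.422 = 51.5; c'Δl = 8.24; W sinα = 16.0
Slice 4: Δl = 2.3/cos17.8° = 2.416 m; N'_4 = 139·cos17.8° − 5·2.416 = 120.3; c'Δl = 8.21; W sinα = 42.5
Slice 5: Δl = 2.9/cos29.7° = 3.339 m; N'_5 = 122·cos29.7° − 16·3.339 = 52.6; c'Δl = 11.35; W sinα = 60.4
Slice 6: Δl = 1.6/cos41.3° = 2.130 m; N'_6 = 22·cos41.3° − 4·2.130 = 8.0; c'Δl = 7.24; W sinα = 14.5
Σc'Δl = 48.4 kN/m; ΣN' = 282.6 kN/m; ΣW sinα = 127.8 kN/m
Resisting = 48.4 + 282.6·tan33.2° = 48.4 + 184.9 = 233.3 kN/m
FS = 233.3 / 127.8 = 1.826

FS = 1.83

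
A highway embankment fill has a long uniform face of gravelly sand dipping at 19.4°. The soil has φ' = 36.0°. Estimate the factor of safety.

For a dry cohesionless infinite slope the factor of safety is FS = tanφ' / tanβ.
FS = tan36.0° / tan19.4° = 0.7265 / 0.3522 = 2.063

FS = 2.06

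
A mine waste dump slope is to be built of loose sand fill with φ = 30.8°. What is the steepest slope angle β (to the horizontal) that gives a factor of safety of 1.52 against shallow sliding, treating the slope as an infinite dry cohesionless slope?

β = 21.4°

For an infinite dry cohesionless slope FS = tanφ/tanβ, so tanβ = tanφ / FS.
tanβ = tan30.8° / 1.52 = 0.5961 / 1.52 = 0.3922
β = arctan(0.3922) = 21.41°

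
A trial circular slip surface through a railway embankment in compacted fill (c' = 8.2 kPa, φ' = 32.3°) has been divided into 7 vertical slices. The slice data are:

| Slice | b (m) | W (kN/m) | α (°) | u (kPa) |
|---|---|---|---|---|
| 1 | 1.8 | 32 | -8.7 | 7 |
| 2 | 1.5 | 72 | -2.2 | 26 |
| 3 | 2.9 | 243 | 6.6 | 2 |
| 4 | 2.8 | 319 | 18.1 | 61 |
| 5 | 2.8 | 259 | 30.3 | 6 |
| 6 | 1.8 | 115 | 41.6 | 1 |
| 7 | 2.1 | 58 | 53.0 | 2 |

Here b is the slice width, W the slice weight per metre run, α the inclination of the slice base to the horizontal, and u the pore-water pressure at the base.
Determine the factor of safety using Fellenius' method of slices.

Ordinary method of slices: FS = Σ[c'·Δl_i + (W_i cosα_i − u_i·Δl_i)·tanφ'] / Σ W_i sinα_i, with Δl_i = b_i / cosα_i.
Slice 1: Δl = 1.8/cos(-8.7°) = 1.821 m; N'_1 = 32·cos(-8.7°) − 7·1.821 = 18.9; c'Δl = 14.93; W sinα = -4.8
Slice 2: Δl = 1.5/cos(-2.2°) = 1.501 m; N'_2 = 72·cos(-2.2°) − 26·1.501 = 32.9; c'Δl = 12.31; W sinα = -2.8
Slice 3: Δl = 2.9/cos6.6° = 2.919 m; N'_3 = 243·cos6.6° − 2·2.919 = 235.6; c'Δl = 23.94; W sinα = 27.9
Slice 4: Δl = 2.8/cos18.1° = 2.946 m; N'_4 = 319·cos18.1° − 61·2.946 = 123.5; c'Δl = 24.16; W sinα = 99.1
Slice 5: Δl = 2.8/cos30.3° = 3.243 m; N'_5 = 259·cos30.3° − 6·3.243 = 204.2; c'Δl = 26.59; W sinα = 130.7
Slice 6: Δl = 1.8/cos41.6° = 2.407 m; N'_6 = 115·cos41.6° − 1·2.407 = 83.6; c'Δl = 19.74; W sinα = 76.4
Slice 7: Δl = 2.1/cos53.0° = 3.489 m; N'_7 = 58·cos53.0° − 2·3.489 = 27.9; c'Δl = 28.61; W sinα = 46.3
Σc'Δl = 150.3 kN/m; ΣN' = 726.6 kN/m; ΣW sinα = 372.8 kN/m
Resisting = 150.3 + 726.6·tan32.3° = 150.3 + 459.3 = 609.6 kN/m
FS = 609.6 / 372.8 = 1.635

FS = 1.64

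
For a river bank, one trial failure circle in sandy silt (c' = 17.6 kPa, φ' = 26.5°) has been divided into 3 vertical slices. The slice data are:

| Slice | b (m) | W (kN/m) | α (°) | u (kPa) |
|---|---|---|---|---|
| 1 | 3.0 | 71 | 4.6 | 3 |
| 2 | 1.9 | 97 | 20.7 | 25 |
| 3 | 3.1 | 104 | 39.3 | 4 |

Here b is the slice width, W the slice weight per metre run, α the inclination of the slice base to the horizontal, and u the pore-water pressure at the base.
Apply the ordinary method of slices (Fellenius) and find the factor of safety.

FS = 2.29

Ordinary method of slices: FS = Σ[c'·Δl_i + (W_i cosα_i − u_i·Δl_i)·tanφ'] / Σ W_i sinα_i, with Δl_i = b_i / cosα_i.
Slice 1: Δl = 3.0/cos4.6° = 3.010 m; N'_1 = 71·cos4.6° − 3·3.010 = 61.7; c'Δl = 52.97; W sinα = 5.7
Slice 2: Δl = 1.9/cos20.7° = 2.031 m; N'_2 = 97·cos20.7° − 25·2.031 = 40.0; c'Δl = 35.75; W sinα = 34.3
Slice 3: Δl = 3.1/cos39.3° = 4.006 m; N'_3 = 104·cos39.3° − 4·4.006 = 64.5; c'Δl = 70.51; W sinα = 65.9
Σc'Δl = 159.2 kN/m; ΣN' = 166.2 kN/m; ΣW sinα = 105.9 kN/m
Resisting = 159.2 + 166.2·tan26.5° = 159.2 + 82.8 = 242.1 kN/m
FS = 242.1 / 105.9 = 2.287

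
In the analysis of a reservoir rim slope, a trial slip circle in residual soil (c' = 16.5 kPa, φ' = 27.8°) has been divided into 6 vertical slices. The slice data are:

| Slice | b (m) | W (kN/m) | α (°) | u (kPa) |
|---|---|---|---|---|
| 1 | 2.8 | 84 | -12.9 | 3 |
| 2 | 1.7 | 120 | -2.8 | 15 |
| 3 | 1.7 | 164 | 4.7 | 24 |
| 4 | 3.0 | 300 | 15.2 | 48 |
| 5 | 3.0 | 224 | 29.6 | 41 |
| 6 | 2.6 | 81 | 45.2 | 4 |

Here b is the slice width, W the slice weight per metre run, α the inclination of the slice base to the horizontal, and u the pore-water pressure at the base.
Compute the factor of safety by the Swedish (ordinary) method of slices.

Ordinary method of slices: FS = Σ[c'·Δl_i + (W_i cosα_i − u_i·Δl_i)·tanφ'] / Σ W_i sinα_i, with Δl_i = b_i / cosα_i.
Slice 1: Δl = 2.8/cos(-12.9°) = 2.872 m; N'_1 = 84·cos(-12.9°) − 3·2.872 = 73.3; c'Δl = 47.40; W sinα = -18.8
Slice 2: Δl = 1.7/cos(-2.8°) = 1.702 m; N'_2 = 120·cos(-2.8°) − 15·1.702 = 94.3; c'Δl = 28.08; W sinα = -5.9
Slice 3: Δl = 1.7/cos4.7° = 1.706 m; N'_3 = 164·cos4.7° − 24·1.706 = 122.5; c'Δl = 28.14; W sinα = 13.4
Slice 4: Δl = 3.0/cos15.2° = 3.109 m; N'_4 = 300·cos15.2° − 48·3.109 = 140.3; c'Δl = 51.29; W sinα = 78.7
Slice 5: Δl = 3.0/cos29.6° = 3.450 m; N'_5 = 224·cos29.6° − 41·3.450 = 53.3; c'Δl = 56.93; W sinα = 110.6
Slice 6: Δl = 2.6/cos45.2° = 3.690 m; N'_6 = 81·cos45.2° − 4·3.690 = 42.3; c'Δl = 60.88; W sinα = 57.5
Σc'Δl = 272.7 kN/m; ΣN' = 526.0 kN/m; ΣW sinα = 235.6 kN/m
Resisting = 272.7 + 526.0·tan27.8° = 272.7 + 277.3 = 550.1 kN/m
FS = 550.1 / 235.6 = 2.335

FS = 2.33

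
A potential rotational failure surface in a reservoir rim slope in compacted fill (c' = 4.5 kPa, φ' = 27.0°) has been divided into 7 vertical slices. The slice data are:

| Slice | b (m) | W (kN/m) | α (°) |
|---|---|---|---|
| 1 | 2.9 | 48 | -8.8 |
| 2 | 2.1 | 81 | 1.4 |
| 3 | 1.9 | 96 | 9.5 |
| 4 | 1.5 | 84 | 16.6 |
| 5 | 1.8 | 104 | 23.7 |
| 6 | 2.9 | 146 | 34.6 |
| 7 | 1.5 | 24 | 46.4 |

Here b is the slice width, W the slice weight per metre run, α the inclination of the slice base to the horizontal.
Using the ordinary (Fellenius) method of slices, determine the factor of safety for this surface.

Ordinary method of slices: FS = Σ[c'·Δl_i + (W_i cosα_i)·tanφ'] / Σ W_i sinα_i, with Δl_i = b_i / cosα_i.
Slice 1: Δl = 2.9/cos(-8.8°) = 2.935 m; N'_1 = 48·cos(-8.8°) = 47.4; c'Δl = 13.21; W sinα = -7.3
Slice 2: Δl = 2.1/cos1.4° = 2.101 m; N'_2 = 81·cos1.4° = 81.0; c'Δl = 9.45; W sinα = 2.0
Slice 3: Δl = 1.9/cos9.5° = 1.926 m; N'_3 = 96·cos9.5° = 94.7; c'Δl = 8.67; W sinα = 15.8
Slice 4: Δl = 1.5/cos16.6° = 1.565 m; N'_4 = 84·cos16.6° = 80.5; c'Δl = 7.04; W sinα = 24.0
Slice 5: Δl = 1.8/cos23.7° = 1.966 m; N'_5 = 104·cos23.7° = 95.2; c'Δl = 8.85; W sinα = 41.8
Slice 6: Δl = 2.9/cos34.6° = 3.523 m; N'_6 = 146·cos34.6° = 120.2; c'Δl = 15.85; W sinα = 82.9
Slice 7: Δl = 1.5/cos46.4° = 2.175 m; N'_7 = 24·cos46.4° = 16.6; c'Δl = 9.79; W sinα = 17.4
Σc'Δl = 72.9 kN/m; ΣN' = 535.6 kN/m; ΣW sinα = 176.6 kN/m
Resisting = 72.9 + 535.6·tan27.0° = 72.9 + 272.9 = 345.7 kN/m
FS = 345.7 / 176.6 = 1.958

FS = 1.96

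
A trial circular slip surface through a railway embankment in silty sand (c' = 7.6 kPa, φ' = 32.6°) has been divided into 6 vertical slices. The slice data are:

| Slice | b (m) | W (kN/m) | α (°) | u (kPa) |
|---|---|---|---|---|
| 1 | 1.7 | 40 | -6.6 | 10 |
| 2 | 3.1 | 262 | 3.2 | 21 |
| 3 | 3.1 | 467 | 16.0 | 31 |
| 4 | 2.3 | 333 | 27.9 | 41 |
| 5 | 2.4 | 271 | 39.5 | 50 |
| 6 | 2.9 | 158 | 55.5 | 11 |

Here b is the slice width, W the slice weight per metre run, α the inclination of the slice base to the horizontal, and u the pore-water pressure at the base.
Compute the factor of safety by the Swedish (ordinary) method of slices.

Ordinary method of slices: FS = Σ[c'·Δl_i + (W_i cosα_i − u_i·Δl_i)·tanφ'] / Σ W_i sinα_i, with Δl_i = b_i / cosα_i.
Slice 1: Δl = 1.7/cos(-6.6°) = 1.711 m; N'_1 = 40·cos(-6.6°) − 10·1.711 = 22.6; c'Δl = 13.01; W sinα = -4.6
Slice 2: Δl = 3.1/cos3.2° = 3.105 m; N'_2 = 262·cos3.2° − 21·3.105 = 196.4; c'Δl = 23.60; W sinα = 14.6
Slice 3: Δl = 3.1/cos16.0° = 3.225 m; N'_3 = 467·cos16.0° − 31·3.225 = 348.9; c'Δl = 24.51; W sinα = 128.7
Slice 4: Δl = 2.3/cos27.9° = 2.602 m; N'_4 = 333·cos27.9° − 41·2.602 = 187.6; c'Δl = 19.78; W sinα = 155.8
Slice 5: Δl = 2.4/cos39.5° = 3.110 m; N'_5 = 271·cos39.5° − 50·3.110 = 53.6; c'Δl = 23.64; W sinα = 172.4
Slice 6: Δl = 2.9/cos55.5° = 5.120 m; N'_6 = 158·cos55.5° − 11·5.120 = 33.2; c'Δl = 38.91; W sinα = 130.2
Σc'Δl = 143.4 kN/m; ΣN' = 842.3 kN/m; ΣW sinα = 597.2 kN/m
Resisting = 143.4 + 842.3·tan32.6° = 143.4 + 538.7 = 682.1 kN/m
FS = 682.1 / 597.2 = 1.142

FS = 1.14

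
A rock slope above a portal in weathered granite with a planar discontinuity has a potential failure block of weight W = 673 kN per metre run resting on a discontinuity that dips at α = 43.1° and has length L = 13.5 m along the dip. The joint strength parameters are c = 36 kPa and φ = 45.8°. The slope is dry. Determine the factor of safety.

FS = 2.16

Resolving the block weight along and normal to the plane and applying the Mohr–Coulomb strength on the joint:
N' = W cosα = 673·cos43.1° = 491.4 kN/m
Driving force T = W sinα = 673·sin43.1° = 459.8 kN/m
Resisting force R = c·L + N'·tanφ = 36·13.5 + 491.4·tan45.8° = 486.0 + 505.3 = 991.3 kN/m
FS = R / T = 991.3 / 459.8 = 2.156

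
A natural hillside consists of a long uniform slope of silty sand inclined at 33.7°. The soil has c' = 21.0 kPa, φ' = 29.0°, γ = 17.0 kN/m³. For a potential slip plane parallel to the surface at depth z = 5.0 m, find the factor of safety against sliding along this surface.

FS = 1.37

For an infinite slope with a slip plane parallel to the surface (no pore pressure): FS = [c' + γz cos²β tanφ'] / [γz sinβ cosβ].
γz = 17.0·5.0 = 85.00 kN/m²
Numerator = 21.0 + 85.00·cos²33.7°·tan29.0° = 21.0 + 85.00·0.6921·0.5543 = 53.611 kPa
Denominator = 85.00·sin33.7°·cos33.7° = 85.00·0.5548·0.8320 = 39.236 kPa
FS = 53.611 / 39.236 = 1.366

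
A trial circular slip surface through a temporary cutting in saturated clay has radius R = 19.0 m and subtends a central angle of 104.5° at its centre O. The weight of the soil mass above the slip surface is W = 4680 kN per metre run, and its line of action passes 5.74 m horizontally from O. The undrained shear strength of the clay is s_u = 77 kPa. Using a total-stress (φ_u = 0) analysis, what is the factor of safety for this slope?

Taking moments about the centre O, the resisting moment is provided by the undrained shear strength acting along the arc:
Arc length L_a = R·θ = 19.0·(104.5°·π/180) = 19.0·1.8239 = 34.65 m
M_R = s_u·L_a·R = 77·34.65·19.0 = 50698.1 kN·m/m
M_D = W·d = 4680·5.74 = 26863.2 kN·m/m
FS = M_R / M_D = 50698.1 / 26863.2 = 1.887

FS = 1.89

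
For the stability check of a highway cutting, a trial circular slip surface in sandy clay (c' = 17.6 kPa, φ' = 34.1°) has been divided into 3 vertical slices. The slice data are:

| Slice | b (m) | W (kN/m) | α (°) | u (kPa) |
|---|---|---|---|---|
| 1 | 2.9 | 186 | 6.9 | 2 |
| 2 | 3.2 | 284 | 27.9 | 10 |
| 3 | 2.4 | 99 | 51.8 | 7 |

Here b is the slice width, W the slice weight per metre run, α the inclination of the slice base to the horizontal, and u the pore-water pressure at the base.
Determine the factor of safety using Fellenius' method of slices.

Ordinary method of slices: FS = Σ[c'·Δl_i + (W_i cosα_i − u_i·Δl_i)·tanφ'] / Σ W_i sinα_i, with Δl_i = b_i / cosα_i.
Slice 1: Δl = 2.9/cos6.9° = 2.921 m; N'_1 = 186·cos6.9° − 2·2.921 = 178.8; c'Δl = 51.41; W sinα = 22.3
Slice 2: Δl = 3.2/cos27.9° = 3.621 m; N'_2 = 284·cos27.9° − 10·3.621 = 214.8; c'Δl = 63.73; W sinα = 132.9
Slice 3: Δl = 2.4/cos51.8° = 3.881 m; N'_3 = 99·cos51.8° − 7·3.881 = 34.1; c'Δl = 68.30; W sinα = 77.8
Σc'Δl = 183.4 kN/m; ΣN' = 427.6 kN/m; ΣW sinα = 233.0 kN/m
Resisting = 183.4 + 427.6·tan34.1° = 183.4 + 289.5 = 473.0 kN/m
FS = 473.0 / 233.0 = 2.030

FS = 2.03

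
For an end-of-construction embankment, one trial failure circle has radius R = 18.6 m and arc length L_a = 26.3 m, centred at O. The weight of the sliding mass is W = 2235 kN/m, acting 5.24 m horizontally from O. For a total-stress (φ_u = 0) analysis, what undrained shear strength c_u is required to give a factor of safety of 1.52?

FS = c_u·L_a·R / (W·d), so c_u = FS·W·d / (L_a·R).
c_u = 1.52·2235·5.24 / (26.30·18.6) = 17801.3 / 489.18 = 36.39 kPa

c_u = 36.4 kPa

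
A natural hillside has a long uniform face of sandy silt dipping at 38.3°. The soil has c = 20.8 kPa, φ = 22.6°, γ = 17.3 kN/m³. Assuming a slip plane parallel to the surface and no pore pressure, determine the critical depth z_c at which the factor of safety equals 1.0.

Setting FS = 1.00 in FS = [c + γz cos²β tanφ] / [γz sinβ cosβ] and solving for z:
z = c / [γ cosβ (FS·sinβ − cosβ·tanφ)]
  = 20.8 / [17.3·cos38.3°·(1.00·sin38.3° − cos38.3°·tan22.6°)]
  = 20.8 / [17.3·0.7848·(1.00·0.6198 − 0.7848·0.4163)]
  = 20.8 / 3.9794 = 5.227 m

z_c = 5.23 m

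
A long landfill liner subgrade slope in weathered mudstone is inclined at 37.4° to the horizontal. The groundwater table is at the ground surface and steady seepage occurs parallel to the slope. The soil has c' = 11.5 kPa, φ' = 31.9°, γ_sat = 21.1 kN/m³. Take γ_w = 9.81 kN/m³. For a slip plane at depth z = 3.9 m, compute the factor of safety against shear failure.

FS = 0.73

With seepage parallel to the slope and the water table at the surface, the effective normal stress on the slip plane uses the buoyant unit weight γ' = γ_sat − γ_w while the driving shear stress uses γ_sat:
FS = [c' + γ' z cos²β tanφ'] / [γ_sat z sinβ cosβ]
γ' = 21.1 − 9.81 = 11.29 kN/m³
Numerator = 11.5 + 11.29·3.9·cos²37.4°·tan31.9° = 11.5 + 11.29·3.9·0.6311·0.6224 = 28.796 kPa
Denominator = 21.1·3.9·sin37.4°·cos37.4° = 21.1·3.9·0.6074·0.7944 = 39.706 kPa
FS = 28.796 / 39.706 = 0.725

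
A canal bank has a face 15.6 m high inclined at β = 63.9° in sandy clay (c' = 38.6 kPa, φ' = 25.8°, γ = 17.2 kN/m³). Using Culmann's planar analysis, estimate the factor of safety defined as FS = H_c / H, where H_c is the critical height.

H_c = (4c'/γ) · sinβ cosφ' / [1 − cos(β − φ')]
    = (4·38.6/17.2) · sin63.9°·cos25.8° / [1 − cos38.1°]
    = 8.977 · 0.8085 / 0.2131 = 34.06 m
FS = H_c / H = 34.06 / 15.6 = 2.184

FS = 2.18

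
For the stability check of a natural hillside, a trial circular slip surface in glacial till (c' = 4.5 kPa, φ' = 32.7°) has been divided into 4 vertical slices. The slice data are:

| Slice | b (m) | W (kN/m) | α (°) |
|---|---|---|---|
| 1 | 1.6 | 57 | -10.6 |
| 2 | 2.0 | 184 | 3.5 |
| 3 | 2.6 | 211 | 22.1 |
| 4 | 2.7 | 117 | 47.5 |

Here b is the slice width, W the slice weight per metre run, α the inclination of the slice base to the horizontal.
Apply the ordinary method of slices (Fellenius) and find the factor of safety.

FS = 2.27

Ordinary method of slices: FS = Σ[c'·Δl_i + (W_i cosα_i)·tanφ'] / Σ W_i sinα_i, with Δl_i = b_i / cosα_i.
Slice 1: Δl = 1.6/cos(-10.6°) = 1.628 m; N'_1 = 57·cos(-10.6°) = 56.0; c'Δl = 7.32; W sinα = -10.5
Slice 2: Δl = 2.0/cos3.5° = 2.004 m; N'_2 = 184·cos3.5° = 183.7; c'Δl = 9.02; W sinα = 11.2
Slice 3: Δl = 2.6/cos22.1° = 2.806 m; N'_3 = 211·cos22.1° = 195.5; c'Δl = 12.63; W sinα = 79.4
Slice 4: Δl = 2.7/cos47.5° = 3.997 m; N'_4 = 117·cos47.5° = 79.0; c'Δl = 17.98; W sinα = 86.3
Σc'Δl = 47.0 kN/m; ΣN' = 514.2 kN/m; ΣW sinα = 166.4 kN/m
Resisting = 47.0 + 514.2·tan32.7° = 47.0 + 330.1 = 377.1 kN/m
FS = 377.1 / 166.4 = 2.266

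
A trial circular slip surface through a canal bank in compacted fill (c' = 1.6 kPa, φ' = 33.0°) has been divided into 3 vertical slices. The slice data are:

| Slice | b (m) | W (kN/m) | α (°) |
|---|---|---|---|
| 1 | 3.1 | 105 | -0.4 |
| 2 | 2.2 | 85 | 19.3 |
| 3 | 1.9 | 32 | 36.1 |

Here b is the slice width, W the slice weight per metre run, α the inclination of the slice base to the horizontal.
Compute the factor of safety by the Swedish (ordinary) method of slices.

Ordinary method of slices: FS = Σ[c'·Δl_i + (W_i cosα_i)·tanφ'] / Σ W_i sinα_i, with Δl_i = b_i / cosα_i.
Slice 1: Δl = 3.1/cos(-0.4°) = 3.100 m; N'_1 = 105·cos(-0.4°) = 105.0; c'Δl = 4.96; W sinα = -0.7
Slice 2: Δl = 2.2/cos19.3° = 2.331 m; N'_2 = 85·cos19.3° = 80.2; c'Δl = 3.73; W sinα = 28.1
Slice 3: Δl = 1.9/cos36.1° = 2.352 m; N'_3 = 32·cos36.1° = 25.9; c'Δl = 3.76; W sinα = 18.9
Σc'Δl = 12.5 kN/m; ΣN' = 211.1 kN/m; ΣW sinα = 46.2 kN/m
Resisting = 12.5 + 211.1·tan33.0° = 12.5 + 137.1 = 149.5 kN/m
FS = 149.5 / 46.2 = 3.235

FS = 3.24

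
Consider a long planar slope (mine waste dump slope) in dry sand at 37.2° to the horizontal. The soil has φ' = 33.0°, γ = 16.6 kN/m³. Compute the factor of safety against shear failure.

For a dry cohesionless infinite slope the factor of safety is FS = tanφ' / tanβ.
FS = tan33.0° / tan37.2° = 0.6494 / 0.7590 = 0.856

FS = 0.86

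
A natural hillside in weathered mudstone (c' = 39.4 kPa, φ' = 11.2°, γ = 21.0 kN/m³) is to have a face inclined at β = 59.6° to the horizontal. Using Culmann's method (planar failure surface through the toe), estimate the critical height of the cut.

H_c = 18.89 m

Culmann's analysis gives the critical failure plane at α_cr = (β + φ')/2 = (59.6 + 11.2)/2 = 35.4°, and the critical height
H_c = (4c'/γ) · sinβ cosφ' / [1 − cos(β − φ')]
    = (4·39.4/21.0) · sin59.6°·cos11.2° / [1 − cos(48.4°)]
    = 7.505 · 0.8625·0.9810 / [1 − 0.6639]
    = 7.505 · 0.8461 / 0.3361
    = 18.89 m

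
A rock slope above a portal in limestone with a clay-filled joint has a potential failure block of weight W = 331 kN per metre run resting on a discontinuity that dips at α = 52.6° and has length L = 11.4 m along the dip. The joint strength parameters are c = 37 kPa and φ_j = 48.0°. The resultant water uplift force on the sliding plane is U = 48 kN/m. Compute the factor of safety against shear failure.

Resolving the block weight along and normal to the plane and applying the Mohr–Coulomb strength on the joint:
N' = W cosα − U = 331·cos52.6° − 48 = 153.0 kN/m
Driving force T = W sinα = 331·sin52.6° = 263.0 kN/m
Resisting force R = c·L + N'·tanφ_j = 37·11.4 + 153.0·tan48.0° = 421.8 + 170.0 = 591.8 kN/m
FS = R / T = 591.8 / 263.0 = 2.250

FS = 2.25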